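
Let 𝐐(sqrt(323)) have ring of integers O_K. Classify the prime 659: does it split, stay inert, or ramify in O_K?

d = 323 ≡ 3 (mod 4), so O_K = ℤ[√323] and disc(K) = 4d = 1292.
659 ∤ 1292, so 659 is unramified.
Legendre symbol by Euler's criterion: (323/659) ≡ 323^329 ≡ 1 (mod 659), i.e. (323/659) = 1.
d is a quadratic residue mod p, hence 659 splits in O_K.

split — (659) = 𝔭₁𝔭₂ with 𝔭₁ ≠ 𝔭₂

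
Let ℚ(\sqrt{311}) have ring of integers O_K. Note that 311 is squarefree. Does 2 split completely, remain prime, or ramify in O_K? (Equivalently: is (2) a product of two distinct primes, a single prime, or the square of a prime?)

p ramifies

Since 311 ≢ 1 mod 4, the ring of integers is ℤ[√311] with discriminant 4·311 = 1244.
Ramification test: 2 | 1244. The prime 2 ramifies in K.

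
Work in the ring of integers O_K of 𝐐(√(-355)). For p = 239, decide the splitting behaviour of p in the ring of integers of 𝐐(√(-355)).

inert

d = -355 ≡ 1 (mod 4), so O_K = ℤ[(1+√-355)/2] and disc(K) = d = -355.
Since gcd(239, -355) = 1 the prime 239 does not ramify.
Legendre symbol by Euler's criterion: (-355/239) ≡ (-355)^119 ≡ 238 (mod 239), i.e. (-355/239) = -1.
d is a non-residue mod p, hence 239 remains inert in O_K.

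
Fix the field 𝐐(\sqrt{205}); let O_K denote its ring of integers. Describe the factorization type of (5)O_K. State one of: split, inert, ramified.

Since 205 ≡ 1 mod 4, the ring of integers is ℤ[(1+√205)/2] with discriminant 205.
disc(K) = 205 = 5·41, so p = 5 is ramified.

5 is ramified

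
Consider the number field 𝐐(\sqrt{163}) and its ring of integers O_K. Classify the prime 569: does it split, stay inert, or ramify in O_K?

inert — (569) stays prime in O_K

163 mod 4 = 3, hence disc K = 4·163 = 652 and O_K = ℤ[√163].
disc(K) = 652 is not divisible by 569; 569 is unramified.
Compute (163/569) via Euler: 163^((569-1)/2) mod 569 = 568, so (163/569) = -1.
d is a non-residue mod p, hence 569 remains inert in O_K.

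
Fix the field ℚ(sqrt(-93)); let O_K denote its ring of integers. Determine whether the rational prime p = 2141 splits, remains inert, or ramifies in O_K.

-93 mod 4 = 3, hence disc K = 4·(-93) = -372 and O_K = ℤ[√-93].
Since gcd(2141, -372) = 1 the prime 2141 does not ramify.
Euler's criterion: (-93)^1070 mod 2141 = 2140. Thus (-93|2141) = -1.
(-93/2141) = -1, so 2141 is inert.

remains prime (inert)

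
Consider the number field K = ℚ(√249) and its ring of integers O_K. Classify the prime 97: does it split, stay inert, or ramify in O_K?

p is inert

Since 249 ≡ 1 mod 4, the ring of integers is ℤ[(1+√249)/2] with discriminant 249.
Since gcd(97, 249) = 1 the prime 97 does not ramify.
Compute (249/97) via Euler: 55^((97-1)/2) mod 97 = 96, so (249/97) = -1.
(249/97) = -1, so 97 is inert.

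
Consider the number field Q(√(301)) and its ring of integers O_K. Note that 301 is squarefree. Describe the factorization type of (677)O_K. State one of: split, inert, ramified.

split — (677) = 𝔭₁𝔭₂ with 𝔭₁ ≠ 𝔭₂

Since 301 ≡ 1 mod 4, the ring of integers is ℤ[(1+√301)/2] with discriminant 301.
Since gcd(677, 301) = 1 the prime 677 does not ramify.
Compute (301/677) via Euler: 301^((677-1)/2) mod 677 = 1, so (301/677) = 1.
(301/677) = 1, so 677 splits.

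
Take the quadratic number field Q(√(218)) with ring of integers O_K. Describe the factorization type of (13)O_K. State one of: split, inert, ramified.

218 mod 4 = 2, hence disc K = 4·218 = 872 and O_K = ℤ[√218].
disc(K) = 872 is not divisible by 13; 13 is unramified.
Euler's criterion: 218^6 mod 13 = 1. Thus (218|13) = 1.
Legendre symbol 1 ⇒ 13 is split.

p splits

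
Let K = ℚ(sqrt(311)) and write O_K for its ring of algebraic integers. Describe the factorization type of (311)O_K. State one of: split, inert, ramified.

p ramifies

Since 311 ≢ 1 mod 4, the ring of integers is ℤ[√311] with discriminant 4·311 = 1244.
Ramification test: 311 | 1244. The prime 311 ramifies in K.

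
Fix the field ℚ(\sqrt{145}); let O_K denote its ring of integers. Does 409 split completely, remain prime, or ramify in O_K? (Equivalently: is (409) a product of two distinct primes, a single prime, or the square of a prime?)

Since 145 ≡ 1 mod 4, the ring of integers is ℤ[(1+√145)/2] with discriminant 145.
Since gcd(409, 145) = 1 the prime 409 does not ramify.
Compute (145/409) via Euler: 145^((409-1)/2) mod 409 = 408, so (145/409) = -1.
d is a non-residue mod p, hence 409 remains inert in O_K.

409 remains inert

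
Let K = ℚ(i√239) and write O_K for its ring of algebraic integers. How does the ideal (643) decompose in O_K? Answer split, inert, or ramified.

splits completely

Since -239 ≡ 1 mod 4, the ring of integers is ℤ[(1+√-239)/2] with discriminant -239.
643 ∤ -239, so 643 is unramified.
Compute (-239/643) via Euler: 404^((643-1)/2) mod 643 = 1, so (-239/643) = 1.
Legendre symbol 1 ⇒ 643 is split.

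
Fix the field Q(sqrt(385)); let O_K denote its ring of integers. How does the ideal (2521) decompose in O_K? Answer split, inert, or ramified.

inert

Since 385 ≡ 1 mod 4, the ring of integers is ℤ[(1+√385)/2] with discriminant 385.
disc(K) = 385 is not divisible by 2521; 2521 is unramified.
(385/2521) = 385^1260 mod 2521 = 2520, giving Legendre symbol -1.
Legendre symbol -1 ⇒ 2521 is inert.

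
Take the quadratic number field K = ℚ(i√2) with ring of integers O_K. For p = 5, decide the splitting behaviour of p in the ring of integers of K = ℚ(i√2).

d = -2 ≡ 2 (mod 4), so O_K = ℤ[√-2] and disc(K) = 4d = -8.
Since gcd(5, -8) = 1 the prime 5 does not ramify.
Euler's criterion: (-2)^2 mod 5 = 4. Thus (-2|5) = -1.
d is a non-residue mod p, hence 5 remains inert in O_K.

inert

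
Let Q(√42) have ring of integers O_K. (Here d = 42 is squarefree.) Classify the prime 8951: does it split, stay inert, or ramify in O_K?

42 mod 4 = 2, hence disc K = 4·42 = 168 and O_K = ℤ[√42].
Since gcd(8951, 168) = 1 the prime 8951 does not ramify.
Compute (42/8951) via Euler: 42^((8951-1)/2) mod 8951 = 1, so (42/8951) = 1.
(42/8951) = 1, so 8951 splits.

split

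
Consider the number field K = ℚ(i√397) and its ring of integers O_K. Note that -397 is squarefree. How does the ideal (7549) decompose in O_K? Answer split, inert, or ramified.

p is inert

-397 mod 4 = 3, hence disc K = 4·(-397) = -1588 and O_K = ℤ[√-397].
7549 ∤ -1588, so 7549 is unramified.
(-397/7549) = 7152^3774 mod 7549 = 7548, giving Legendre symbol -1.
Legendre symbol -1 ⇒ 7549 is inert.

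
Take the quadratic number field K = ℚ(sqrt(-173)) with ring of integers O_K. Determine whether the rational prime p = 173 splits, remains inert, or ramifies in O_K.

ramified — (173) = 𝔭²

Since -173 ≢ 1 mod 4, the ring of integers is ℤ[√-173] with discriminant 4·(-173) = -692.
disc(K) = -692 = 173·(-4), so p = 173 is ramified.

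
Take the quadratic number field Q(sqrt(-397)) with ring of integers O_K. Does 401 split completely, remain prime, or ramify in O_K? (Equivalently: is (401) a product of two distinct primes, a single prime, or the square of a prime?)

Since -397 ≢ 1 mod 4, the ring of integers is ℤ[√-397] with discriminant 4·(-397) = -1588.
401 ∤ -1588, so 401 is unramified.
Euler's criterion: (-397)^200 mod 401 = 1. Thus (-397|401) = 1.
(-397/401) = 1, so 401 splits.

p splits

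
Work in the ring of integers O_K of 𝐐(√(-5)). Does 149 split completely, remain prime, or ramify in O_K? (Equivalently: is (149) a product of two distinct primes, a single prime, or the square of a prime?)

split

Since -5 ≢ 1 mod 4, the ring of integers is ℤ[√-5] with discriminant 4·(-5) = -20.
149 ∤ -20, so 149 is unramified.
Legendre symbol by Euler's criterion: (-5/149) ≡ (-5)^74 ≡ 1 (mod 149), i.e. (-5/149) = 1.
Legendre symbol 1 ⇒ 149 is split.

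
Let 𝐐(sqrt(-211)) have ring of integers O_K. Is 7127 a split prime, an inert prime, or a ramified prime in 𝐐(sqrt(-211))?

d = -211 ≡ 1 (mod 4), so O_K = ℤ[(1+√-211)/2] and disc(K) = d = -211.
Since gcd(7127, -211) = 1 the prime 7127 does not ramify.
Compute (-211/7127) via Euler: 6916^((7127-1)/2) mod 7127 = 7126, so (-211/7127) = -1.
d is a non-residue mod p, hence 7127 remains inert in O_K.

inert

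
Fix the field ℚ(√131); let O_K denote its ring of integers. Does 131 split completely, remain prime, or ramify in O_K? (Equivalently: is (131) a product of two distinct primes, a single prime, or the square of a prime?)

Since 131 ≢ 1 mod 4, the ring of integers is ℤ[√131] with discriminant 4·131 = 524.
Ramification test: 131 | 524. The prime 131 ramifies in K.

ramified — (131) = 𝔭²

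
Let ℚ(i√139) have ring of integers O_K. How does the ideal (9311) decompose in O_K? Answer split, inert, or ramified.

d = -139 ≡ 1 (mod 4), so O_K = ℤ[(1+√-139)/2] and disc(K) = d = -139.
Since gcd(9311, -139) = 1 the prime 9311 does not ramify.
Compute (-139/9311) via Euler: 9172^((9311-1)/2) mod 9311 = 1, so (-139/9311) = 1.
d is a quadratic residue mod p, hence 9311 splits in O_K.

split — (9311) = 𝔭₁𝔭₂ with 𝔭₁ ≠ 𝔭₂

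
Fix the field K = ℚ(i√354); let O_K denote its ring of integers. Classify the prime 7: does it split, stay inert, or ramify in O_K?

d = -354 ≡ 2 (mod 4), so O_K = ℤ[√-354] and disc(K) = 4d = -1416.
Since gcd(7, -1416) = 1 the prime 7 does not ramify.
Euler's criterion: (-354)^3 mod 7 = 6. Thus (-354|7) = -1.
(-354/7) = -1, so 7 is inert.

inert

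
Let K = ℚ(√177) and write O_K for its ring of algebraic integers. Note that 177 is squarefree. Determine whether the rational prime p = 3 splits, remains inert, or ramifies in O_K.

177 mod 4 = 1, hence disc K = 177 and O_K = ℤ[(1+√177)/2].
Ramification test: 3 | 177. The prime 3 ramifies in K.

ramifies in O_K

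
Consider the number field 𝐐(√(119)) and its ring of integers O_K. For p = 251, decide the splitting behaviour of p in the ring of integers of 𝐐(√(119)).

split

119 mod 4 = 3, hence disc K = 4·119 = 476 and O_K = ℤ[√119].
disc(K) = 476 is not divisible by 251; 251 is unramified.
Euler's criterion: 119^125 mod 251 = 1. Thus (119|251) = 1.
d is a quadratic residue mod p, hence 251 splits in O_K.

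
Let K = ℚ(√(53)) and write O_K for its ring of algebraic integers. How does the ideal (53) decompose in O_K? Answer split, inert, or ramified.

53 mod 4 = 1, hence disc K = 53 and O_K = ℤ[(1+√53)/2].
disc(K) = 53 = 53·1, so p = 53 is ramified.

53 is ramified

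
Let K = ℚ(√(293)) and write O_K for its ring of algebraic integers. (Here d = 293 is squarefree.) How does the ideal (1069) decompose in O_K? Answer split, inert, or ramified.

inert — (1069) stays prime in O_K

Since 293 ≡ 1 mod 4, the ring of integers is ℤ[(1+√293)/2] with discriminant 293.
1069 ∤ 293, so 1069 is unramified.
Legendre symbol by Euler's criterion: (293/1069) ≡ 293^534 ≡ 1068 (mod 1069), i.e. (293/1069) = -1.
(293/1069) = -1, so 1069 is inert.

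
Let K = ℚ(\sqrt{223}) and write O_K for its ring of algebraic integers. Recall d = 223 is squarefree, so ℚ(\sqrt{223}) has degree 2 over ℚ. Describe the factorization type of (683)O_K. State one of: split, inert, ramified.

d = 223 ≡ 3 (mod 4), so O_K = ℤ[√223] and disc(K) = 4d = 892.
disc(K) = 892 is not divisible by 683; 683 is unramified.
Legendre symbol by Euler's criterion: (223/683) ≡ 223^341 ≡ 682 (mod 683), i.e. (223/683) = -1.
(223/683) = -1, so 683 is inert.

remains prime (inert)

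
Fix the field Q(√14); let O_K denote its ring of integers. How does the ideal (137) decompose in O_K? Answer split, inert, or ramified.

d = 14 ≡ 2 (mod 4), so O_K = ℤ[√14] and disc(K) = 4d = 56.
disc(K) = 56 is not divisible by 137; 137 is unramified.
Legendre symbol by Euler's criterion: (14/137) ≡ 14^68 ≡ 1 (mod 137), i.e. (14/137) = 1.
d is a quadratic residue mod p, hence 137 splits in O_K.

137 splits in O_K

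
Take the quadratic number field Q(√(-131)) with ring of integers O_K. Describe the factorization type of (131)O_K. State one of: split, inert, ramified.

d = -131 ≡ 1 (mod 4), so O_K = ℤ[(1+√-131)/2] and disc(K) = d = -131.
131 divides disc(K) = -131, so 131 ramifies.

ramified — (131) = 𝔭²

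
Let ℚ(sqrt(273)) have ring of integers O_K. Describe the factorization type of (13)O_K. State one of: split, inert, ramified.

273 mod 4 = 1, hence disc K = 273 and O_K = ℤ[(1+√273)/2].
Ramification test: 13 | 273. The prime 13 ramifies in K.

13 is ramified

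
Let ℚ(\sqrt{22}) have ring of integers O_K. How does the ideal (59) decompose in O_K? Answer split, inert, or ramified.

split — (59) = 𝔭₁𝔭₂ with 𝔭₁ ≠ 𝔭₂

Since 22 ≢ 1 mod 4, the ring of integers is ℤ[√22] with discriminant 4·22 = 88.
disc(K) = 88 is not divisible by 59; 59 is unramified.
Compute (22/59) via Euler: 22^((59-1)/2) mod 59 = 1, so (22/59) = 1.
d is a quadratic residue mod p, hence 59 splits in O_K.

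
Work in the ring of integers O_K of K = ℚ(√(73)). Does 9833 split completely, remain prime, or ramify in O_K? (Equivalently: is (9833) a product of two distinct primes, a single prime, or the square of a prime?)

remains prime (inert)

Since 73 ≡ 1 mod 4, the ring of integers is ℤ[(1+√73)/2] with discriminant 73.
Since gcd(9833, 73) = 1 the prime 9833 does not ramify.
Legendre symbol by Euler's criterion: (73/9833) ≡ 73^4916 ≡ 9832 (mod 9833), i.e. (73/9833) = -1.
(73/9833) = -1, so 9833 is inert.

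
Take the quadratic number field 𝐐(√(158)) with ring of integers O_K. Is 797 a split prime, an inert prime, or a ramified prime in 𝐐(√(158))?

d = 158 ≡ 2 (mod 4), so O_K = ℤ[√158] and disc(K) = 4d = 632.
disc(K) = 632 is not divisible by 797; 797 is unramified.
Compute (158/797) via Euler: 158^((797-1)/2) mod 797 = 1, so (158/797) = 1.
d is a quadratic residue mod p, hence 797 splits in O_K.

split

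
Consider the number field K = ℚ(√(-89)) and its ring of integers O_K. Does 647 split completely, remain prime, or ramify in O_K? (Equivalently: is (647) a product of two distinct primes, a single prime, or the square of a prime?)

split — (647) = 𝔭₁𝔭₂ with 𝔭₁ ≠ 𝔭₂

-89 mod 4 = 3, hence disc K = 4·(-89) = -356 and O_K = ℤ[√-89].
Since gcd(647, -356) = 1 the prime 647 does not ramify.
Euler's criterion: (-89)^323 mod 647 = 1. Thus (-89|647) = 1.
(-89/647) = 1, so 647 splits.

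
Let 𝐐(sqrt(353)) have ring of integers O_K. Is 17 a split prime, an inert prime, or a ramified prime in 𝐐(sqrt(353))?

353 mod 4 = 1, hence disc K = 353 and O_K = ℤ[(1+√353)/2].
disc(K) = 353 is not divisible by 17; 17 is unramified.
Legendre symbol by Euler's criterion: (353/17) ≡ 353^8 ≡ 1 (mod 17), i.e. (353/17) = 1.
(353/17) = 1, so 17 splits.

split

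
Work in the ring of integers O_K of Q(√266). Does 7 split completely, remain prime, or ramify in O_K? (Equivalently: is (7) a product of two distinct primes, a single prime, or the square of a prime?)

266 mod 4 = 2, hence disc K = 4·266 = 1064 and O_K = ℤ[√266].
disc(K) = 1064 = 7·152, so p = 7 is ramified.

ramifies in O_K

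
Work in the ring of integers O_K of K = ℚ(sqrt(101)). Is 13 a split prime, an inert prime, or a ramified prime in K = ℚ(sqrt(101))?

d = 101 ≡ 1 (mod 4), so O_K = ℤ[(1+√101)/2] and disc(K) = d = 101.
Since gcd(13, 101) = 1 the prime 13 does not ramify.
Legendre symbol by Euler's criterion: (101/13) ≡ 101^6 ≡ 1 (mod 13), i.e. (101/13) = 1.
(101/13) = 1, so 13 splits.

13 splits in O_K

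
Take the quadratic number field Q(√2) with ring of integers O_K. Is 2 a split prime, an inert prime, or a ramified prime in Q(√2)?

2 mod 4 = 2, hence disc K = 4·2 = 8 and O_K = ℤ[√2].
Ramification test: 2 | 8. The prime 2 ramifies in K.

2 is ramified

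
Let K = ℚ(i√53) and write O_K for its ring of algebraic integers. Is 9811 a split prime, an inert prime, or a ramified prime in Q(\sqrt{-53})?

-53 mod 4 = 3, hence disc K = 4·(-53) = -212 and O_K = ℤ[√-53].
9811 ∤ -212, so 9811 is unramified.
Legendre symbol by Euler's criterion: (-53/9811) ≡ (-53)^4905 ≡ 9810 (mod 9811), i.e. (-53/9811) = -1.
Legendre symbol -1 ⇒ 9811 is inert.

remains prime (inert)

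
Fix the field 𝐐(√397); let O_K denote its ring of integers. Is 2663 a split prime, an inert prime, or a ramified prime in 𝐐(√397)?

d = 397 ≡ 1 (mod 4), so O_K = ℤ[(1+√397)/2] and disc(K) = d = 397.
2663 ∤ 397, so 2663 is unramified.
(397/2663) = 397^1331 mod 2663 = 1, giving Legendre symbol 1.
d is a quadratic residue mod p, hence 2663 splits in O_K.

p splits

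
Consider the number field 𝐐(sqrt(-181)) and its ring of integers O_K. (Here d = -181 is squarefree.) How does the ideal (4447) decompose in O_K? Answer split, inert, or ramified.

-181 mod 4 = 3, hence disc K = 4·(-181) = -724 and O_K = ℤ[√-181].
4447 ∤ -724, so 4447 is unramified.
(-181/4447) = 4266^2223 mod 4447 = 1, giving Legendre symbol 1.
Legendre symbol 1 ⇒ 4447 is split.

p splits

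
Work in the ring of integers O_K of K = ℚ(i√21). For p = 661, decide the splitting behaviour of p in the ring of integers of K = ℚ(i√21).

-21 mod 4 = 3, hence disc K = 4·(-21) = -84 and O_K = ℤ[√-21].
661 ∤ -84, so 661 is unramified.
Euler's criterion: (-21)^330 mod 661 = 660. Thus (-21|661) = -1.
(-21/661) = -1, so 661 is inert.

inert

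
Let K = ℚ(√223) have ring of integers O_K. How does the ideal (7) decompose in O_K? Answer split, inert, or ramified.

223 mod 4 = 3, hence disc K = 4·223 = 892 and O_K = ℤ[√223].
disc(K) = 892 is not divisible by 7; 7 is unramified.
(223/7) = 6^3 mod 7 = 6, giving Legendre symbol -1.
(223/7) = -1, so 7 is inert.

inert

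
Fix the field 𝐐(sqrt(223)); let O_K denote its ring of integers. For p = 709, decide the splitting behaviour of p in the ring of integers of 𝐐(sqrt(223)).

d = 223 ≡ 3 (mod 4), so O_K = ℤ[√223] and disc(K) = 4d = 892.
disc(K) = 892 is not divisible by 709; 709 is unramified.
Legendre symbol by Euler's criterion: (223/709) ≡ 223^354 ≡ 708 (mod 709), i.e. (223/709) = -1.
d is a non-residue mod p, hence 709 remains inert in O_K.

709 remains inert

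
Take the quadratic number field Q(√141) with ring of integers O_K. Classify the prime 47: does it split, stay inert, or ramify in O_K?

ramified

141 mod 4 = 1, hence disc K = 141 and O_K = ℤ[(1+√141)/2].
disc(K) = 141 = 47·3, so p = 47 is ramified.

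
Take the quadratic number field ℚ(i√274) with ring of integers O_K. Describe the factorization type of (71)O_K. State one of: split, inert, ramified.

-274 mod 4 = 2, hence disc K = 4·(-274) = -1096 and O_K = ℤ[√-274].
disc(K) = -1096 is not divisible by 71; 71 is unramified.
(-274/71) = 10^35 mod 71 = 1, giving Legendre symbol 1.
d is a quadratic residue mod p, hence 71 splits in O_K.

71 splits in O_K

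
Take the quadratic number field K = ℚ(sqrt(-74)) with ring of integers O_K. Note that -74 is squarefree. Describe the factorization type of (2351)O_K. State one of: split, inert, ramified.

split — (2351) = 𝔭₁𝔭₂ with 𝔭₁ ≠ 𝔭₂

-74 mod 4 = 2, hence disc K = 4·(-74) = -296 and O_K = ℤ[√-74].
2351 ∤ -296, so 2351 is unramified.
Euler's criterion: (-74)^1175 mod 2351 = 1. Thus (-74|2351) = 1.
(-74/2351) = 1, so 2351 splits.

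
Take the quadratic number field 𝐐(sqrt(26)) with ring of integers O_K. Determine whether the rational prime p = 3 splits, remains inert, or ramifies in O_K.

d = 26 ≡ 2 (mod 4), so O_K = ℤ[√26] and disc(K) = 4d = 104.
Since gcd(3, 104) = 1 the prime 3 does not ramify.
(26/3) = 2^1 mod 3 = 2, giving Legendre symbol -1.
d is a non-residue mod p, hence 3 remains inert in O_K.

p is inert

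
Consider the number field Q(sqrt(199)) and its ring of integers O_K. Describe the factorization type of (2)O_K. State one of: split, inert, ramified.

2 is ramified

199 mod 4 = 3, hence disc K = 4·199 = 796 and O_K = ℤ[√199].
2 divides disc(K) = 796, so 2 ramifies.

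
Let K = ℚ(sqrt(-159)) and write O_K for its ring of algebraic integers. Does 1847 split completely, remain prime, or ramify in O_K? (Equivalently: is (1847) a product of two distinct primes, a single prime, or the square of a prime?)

splits completely

Since -159 ≡ 1 mod 4, the ring of integers is ℤ[(1+√-159)/2] with discriminant -159.
1847 ∤ -159, so 1847 is unramified.
Legendre symbol by Euler's criterion: (-159/1847) ≡ (-159)^923 ≡ 1 (mod 1847), i.e. (-159/1847) = 1.
Legendre symbol 1 ⇒ 1847 is split.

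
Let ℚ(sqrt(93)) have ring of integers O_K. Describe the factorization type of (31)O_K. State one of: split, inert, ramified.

ramified — (31) = 𝔭²

d = 93 ≡ 1 (mod 4), so O_K = ℤ[(1+√93)/2] and disc(K) = d = 93.
31 divides disc(K) = 93, so 31 ramifies.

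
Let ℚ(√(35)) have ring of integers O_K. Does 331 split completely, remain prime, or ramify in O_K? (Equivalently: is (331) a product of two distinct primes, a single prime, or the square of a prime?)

inert

35 mod 4 = 3, hence disc K = 4·35 = 140 and O_K = ℤ[√35].
disc(K) = 140 is not divisible by 331; 331 is unramified.
Euler's criterion: 35^165 mod 331 = 330. Thus (35|331) = -1.
(35/331) = -1, so 331 is inert.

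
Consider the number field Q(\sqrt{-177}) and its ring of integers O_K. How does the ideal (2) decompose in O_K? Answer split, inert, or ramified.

ramified

-177 mod 4 = 3, hence disc K = 4·(-177) = -708 and O_K = ℤ[√-177].
disc(K) = -708 = 2·(-354), so p = 2 is ramified.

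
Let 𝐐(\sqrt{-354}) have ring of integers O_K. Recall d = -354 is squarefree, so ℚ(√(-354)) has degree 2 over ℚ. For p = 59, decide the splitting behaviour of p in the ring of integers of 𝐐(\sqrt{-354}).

Since -354 ≢ 1 mod 4, the ring of integers is ℤ[√-354] with discriminant 4·(-354) = -1416.
59 divides disc(K) = -1416, so 59 ramifies.

ramified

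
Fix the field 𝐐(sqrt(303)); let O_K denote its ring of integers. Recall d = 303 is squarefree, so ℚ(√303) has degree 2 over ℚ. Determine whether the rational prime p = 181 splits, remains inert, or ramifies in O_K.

Since 303 ≢ 1 mod 4, the ring of integers is ℤ[√303] with discriminant 4·303 = 1212.
disc(K) = 1212 is not divisible by 181; 181 is unramified.
Compute (303/181) via Euler: 122^((181-1)/2) mod 181 = 1, so (303/181) = 1.
(303/181) = 1, so 181 splits.

split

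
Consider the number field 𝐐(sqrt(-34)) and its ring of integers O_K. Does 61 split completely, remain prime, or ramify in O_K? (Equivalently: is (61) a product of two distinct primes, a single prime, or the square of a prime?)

splits completely

-34 mod 4 = 2, hence disc K = 4·(-34) = -136 and O_K = ℤ[√-34].
61 ∤ -136, so 61 is unramified.
Euler's criterion: (-34)^30 mod 61 = 1. Thus (-34|61) = 1.
Legendre symbol 1 ⇒ 61 is split.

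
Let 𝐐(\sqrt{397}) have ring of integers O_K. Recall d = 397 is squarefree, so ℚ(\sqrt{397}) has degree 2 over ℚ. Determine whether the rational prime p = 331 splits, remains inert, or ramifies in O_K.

d = 397 ≡ 1 (mod 4), so O_K = ℤ[(1+√397)/2] and disc(K) = d = 397.
331 ∤ 397, so 331 is unramified.
Legendre symbol by Euler's criterion: (397/331) ≡ 397^165 ≡ 330 (mod 331), i.e. (397/331) = -1.
Legendre symbol -1 ⇒ 331 is inert.

inert — (331) stays prime in O_K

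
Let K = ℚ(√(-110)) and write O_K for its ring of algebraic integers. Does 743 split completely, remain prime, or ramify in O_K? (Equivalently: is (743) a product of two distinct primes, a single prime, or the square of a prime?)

split

-110 mod 4 = 2, hence disc K = 4·(-110) = -440 and O_K = ℤ[√-110].
743 ∤ -440, so 743 is unramified.
Euler's criterion: (-110)^371 mod 743 = 1. Thus (-110|743) = 1.
d is a quadratic residue mod p, hence 743 splits in O_K.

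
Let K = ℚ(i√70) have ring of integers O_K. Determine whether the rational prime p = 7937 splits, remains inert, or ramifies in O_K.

splits completely

-70 mod 4 = 2, hence disc K = 4·(-70) = -280 and O_K = ℤ[√-70].
Since gcd(7937, -280) = 1 the prime 7937 does not ramify.
Legendre symbol by Euler's criterion: (-70/7937) ≡ (-70)^3968 ≡ 1 (mod 7937), i.e. (-70/7937) = 1.
(-70/7937) = 1, so 7937 splits.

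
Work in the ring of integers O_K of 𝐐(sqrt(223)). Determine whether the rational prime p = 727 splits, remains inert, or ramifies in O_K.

Since 223 ≢ 1 mod 4, the ring of integers is ℤ[√223] with discriminant 4·223 = 892.
Since gcd(727, 892) = 1 the prime 727 does not ramify.
Compute (223/727) via Euler: 223^((727-1)/2) mod 727 = 726, so (223/727) = -1.
(223/727) = -1, so 727 is inert.

remains prime (inert)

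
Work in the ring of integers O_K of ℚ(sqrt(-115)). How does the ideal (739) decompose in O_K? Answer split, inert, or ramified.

-115 mod 4 = 1, hence disc K = -115 and O_K = ℤ[(1+√-115)/2].
Since gcd(739, -115) = 1 the prime 739 does not ramify.
Compute (-115/739) via Euler: 624^((739-1)/2) mod 739 = 1, so (-115/739) = 1.
Legendre symbol 1 ⇒ 739 is split.

split — (739) = 𝔭₁𝔭₂ with 𝔭₁ ≠ 𝔭₂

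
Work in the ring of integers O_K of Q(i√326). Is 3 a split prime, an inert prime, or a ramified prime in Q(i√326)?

splits completely

Since -326 ≢ 1 mod 4, the ring of integers is ℤ[√-326] with discriminant 4·(-326) = -1304.
Since gcd(3, -1304) = 1 the prime 3 does not ramify.
Compute (-326/3) via Euler: 1^((3-1)/2) mod 3 = 1, so (-326/3) = 1.
(-326/3) = 1, so 3 splits.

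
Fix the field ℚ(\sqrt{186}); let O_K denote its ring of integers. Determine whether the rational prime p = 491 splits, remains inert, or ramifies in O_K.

Since 186 ≢ 1 mod 4, the ring of integers is ℤ[√186] with discriminant 4·186 = 744.
491 ∤ 744, so 491 is unramified.
Euler's criterion: 186^245 mod 491 = 490. Thus (186|491) = -1.
(186/491) = -1, so 491 is inert.

inert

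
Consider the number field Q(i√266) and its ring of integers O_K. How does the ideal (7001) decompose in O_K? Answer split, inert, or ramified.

7001 splits in O_K

Since -266 ≢ 1 mod 4, the ring of integers is ℤ[√-266] with discriminant 4·(-266) = -1064.
disc(K) = -1064 is not divisible by 7001; 7001 is unramified.
(-266/7001) = 6735^3500 mod 7001 = 1, giving Legendre symbol 1.
Legendre symbol 1 ⇒ 7001 is split.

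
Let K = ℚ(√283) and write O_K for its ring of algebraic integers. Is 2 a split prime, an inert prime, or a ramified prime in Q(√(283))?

p ramifies

Since 283 ≢ 1 mod 4, the ring of integers is ℤ[√283] with discriminant 4·283 = 1132.
Ramification test: 2 | 1132. The prime 2 ramifies in K.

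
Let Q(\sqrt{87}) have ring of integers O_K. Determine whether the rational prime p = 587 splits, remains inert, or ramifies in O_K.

Since 87 ≢ 1 mod 4, the ring of integers is ℤ[√87] with discriminant 4·87 = 348.
587 ∤ 348, so 587 is unramified.
Compute (87/587) via Euler: 87^((587-1)/2) mod 587 = 1, so (87/587) = 1.
Legendre symbol 1 ⇒ 587 is split.

587 splits in O_K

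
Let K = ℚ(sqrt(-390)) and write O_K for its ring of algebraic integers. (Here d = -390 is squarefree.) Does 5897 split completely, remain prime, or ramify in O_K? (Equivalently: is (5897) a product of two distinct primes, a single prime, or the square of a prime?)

inert

Since -390 ≢ 1 mod 4, the ring of integers is ℤ[√-390] with discriminant 4·(-390) = -1560.
Since gcd(5897, -1560) = 1 the prime 5897 does not ramify.
Legendre symbol by Euler's criterion: (-390/5897) ≡ (-390)^2948 ≡ 5896 (mod 5897), i.e. (-390/5897) = -1.
d is a non-residue mod p, hence 5897 remains inert in O_K.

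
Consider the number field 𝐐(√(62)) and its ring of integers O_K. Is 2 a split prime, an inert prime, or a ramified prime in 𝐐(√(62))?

ramifies in O_K

d = 62 ≡ 2 (mod 4), so O_K = ℤ[√62] and disc(K) = 4d = 248.
disc(K) = 248 = 2·124, so p = 2 is ramified.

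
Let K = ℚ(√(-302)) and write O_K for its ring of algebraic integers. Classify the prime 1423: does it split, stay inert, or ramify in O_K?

1423 splits in O_K

Since -302 ≢ 1 mod 4, the ring of integers is ℤ[√-302] with discriminant 4·(-302) = -1208.
1423 ∤ -1208, so 1423 is unramified.
Legendre symbol by Euler's criterion: (-302/1423) ≡ (-302)^711 ≡ 1 (mod 1423), i.e. (-302/1423) = 1.
(-302/1423) = 1, so 1423 splits.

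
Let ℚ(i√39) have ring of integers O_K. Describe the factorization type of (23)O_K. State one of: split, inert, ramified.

inert — (23) stays prime in O_K

d = -39 ≡ 1 (mod 4), so O_K = ℤ[(1+√-39)/2] and disc(K) = d = -39.
Since gcd(23, -39) = 1 the prime 23 does not ramify.
(-39/23) = 7^11 mod 23 = 22, giving Legendre symbol -1.
(-39/23) = -1, so 23 is inert.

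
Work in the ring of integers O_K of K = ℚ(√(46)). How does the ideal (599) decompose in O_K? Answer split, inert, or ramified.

Since 46 ≢ 1 mod 4, the ring of integers is ℤ[√46] with discriminant 4·46 = 184.
599 ∤ 184, so 599 is unramified.
(46/599) = 46^299 mod 599 = 598, giving Legendre symbol -1.
(46/599) = -1, so 599 is inert.

inert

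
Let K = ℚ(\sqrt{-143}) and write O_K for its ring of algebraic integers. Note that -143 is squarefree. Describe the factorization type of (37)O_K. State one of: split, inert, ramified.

inert

d = -143 ≡ 1 (mod 4), so O_K = ℤ[(1+√-143)/2] and disc(K) = d = -143.
disc(K) = -143 is not divisible by 37; 37 is unramified.
Compute (-143/37) via Euler: 5^((37-1)/2) mod 37 = 36, so (-143/37) = -1.
d is a non-residue mod p, hence 37 remains inert in O_K.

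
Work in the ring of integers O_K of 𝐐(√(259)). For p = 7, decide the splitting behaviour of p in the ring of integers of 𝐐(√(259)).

259 mod 4 = 3, hence disc K = 4·259 = 1036 and O_K = ℤ[√259].
disc(K) = 1036 = 7·148, so p = 7 is ramified.

ramifies in O_K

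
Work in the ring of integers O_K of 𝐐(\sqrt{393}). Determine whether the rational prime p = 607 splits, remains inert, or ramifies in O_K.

inert

393 mod 4 = 1, hence disc K = 393 and O_K = ℤ[(1+√393)/2].
607 ∤ 393, so 607 is unramified.
Euler's criterion: 393^303 mod 607 = 606. Thus (393|607) = -1.
d is a non-residue mod p, hence 607 remains inert in O_K.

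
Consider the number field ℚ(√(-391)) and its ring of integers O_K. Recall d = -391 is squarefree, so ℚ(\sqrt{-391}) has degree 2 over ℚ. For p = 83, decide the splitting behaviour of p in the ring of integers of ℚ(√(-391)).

83 remains inert

d = -391 ≡ 1 (mod 4), so O_K = ℤ[(1+√-391)/2] and disc(K) = d = -391.
Since gcd(83, -391) = 1 the prime 83 does not ramify.
Compute (-391/83) via Euler: 24^((83-1)/2) mod 83 = 82, so (-391/83) = -1.
(-391/83) = -1, so 83 is inert.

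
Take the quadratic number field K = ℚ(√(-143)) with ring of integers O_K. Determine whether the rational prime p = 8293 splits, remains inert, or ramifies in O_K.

p is inert

d = -143 ≡ 1 (mod 4), so O_K = ℤ[(1+√-143)/2] and disc(K) = d = -143.
8293 ∤ -143, so 8293 is unramified.
Legendre symbol by Euler's criterion: (-143/8293) ≡ (-143)^4146 ≡ 8292 (mod 8293), i.e. (-143/8293) = -1.
(-143/8293) = -1, so 8293 is inert.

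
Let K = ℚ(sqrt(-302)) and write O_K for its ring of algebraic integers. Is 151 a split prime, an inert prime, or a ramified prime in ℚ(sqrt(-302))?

-302 mod 4 = 2, hence disc K = 4·(-302) = -1208 and O_K = ℤ[√-302].
151 divides disc(K) = -1208, so 151 ramifies.

ramifies in O_K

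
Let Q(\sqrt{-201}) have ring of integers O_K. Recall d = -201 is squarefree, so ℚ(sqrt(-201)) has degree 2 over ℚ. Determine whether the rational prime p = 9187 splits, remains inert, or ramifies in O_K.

9187 splits in O_K

Since -201 ≢ 1 mod 4, the ring of integers is ℤ[√-201] with discriminant 4·(-201) = -804.
9187 ∤ -804, so 9187 is unramified.
Compute (-201/9187) via Euler: 8986^((9187-1)/2) mod 9187 = 1, so (-201/9187) = 1.
d is a quadratic residue mod p, hence 9187 splits in O_K.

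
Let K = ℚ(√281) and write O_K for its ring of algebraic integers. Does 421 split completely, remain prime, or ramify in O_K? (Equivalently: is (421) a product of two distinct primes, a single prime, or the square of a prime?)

Since 281 ≡ 1 mod 4, the ring of integers is ℤ[(1+√281)/2] with discriminant 281.
disc(K) = 281 is not divisible by 421; 421 is unramified.
Legendre symbol by Euler's criterion: (281/421) ≡ 281^210 ≡ 1 (mod 421), i.e. (281/421) = 1.
Legendre symbol 1 ⇒ 421 is split.

421 splits in O_K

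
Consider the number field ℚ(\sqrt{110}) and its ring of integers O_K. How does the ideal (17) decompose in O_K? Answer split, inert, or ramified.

110 mod 4 = 2, hence disc K = 4·110 = 440 and O_K = ℤ[√110].
disc(K) = 440 is not divisible by 17; 17 is unramified.
Legendre symbol by Euler's criterion: (110/17) ≡ 110^8 ≡ 1 (mod 17), i.e. (110/17) = 1.
(110/17) = 1, so 17 splits.

17 splits in O_K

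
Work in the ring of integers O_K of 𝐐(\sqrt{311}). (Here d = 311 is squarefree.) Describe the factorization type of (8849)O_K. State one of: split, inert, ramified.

311 mod 4 = 3, hence disc K = 4·311 = 1244 and O_K = ℤ[√311].
Since gcd(8849, 1244) = 1 the prime 8849 does not ramify.
Compute (311/8849) via Euler: 311^((8849-1)/2) mod 8849 = 1, so (311/8849) = 1.
d is a quadratic residue mod p, hence 8849 splits in O_K.

split — (8849) = 𝔭₁𝔭₂ with 𝔭₁ ≠ 𝔭₂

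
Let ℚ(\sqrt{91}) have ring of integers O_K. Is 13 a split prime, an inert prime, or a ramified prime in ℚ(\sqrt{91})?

d = 91 ≡ 3 (mod 4), so O_K = ℤ[√91] and disc(K) = 4d = 364.
disc(K) = 364 = 13·28, so p = 13 is ramified.

ramified — (13) = 𝔭²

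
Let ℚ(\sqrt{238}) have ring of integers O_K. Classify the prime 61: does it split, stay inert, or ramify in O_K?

Since 238 ≢ 1 mod 4, the ring of integers is ℤ[√238] with discriminant 4·238 = 952.
Since gcd(61, 952) = 1 the prime 61 does not ramify.
Compute (238/61) via Euler: 55^((61-1)/2) mod 61 = 60, so (238/61) = -1.
(238/61) = -1, so 61 is inert.

inert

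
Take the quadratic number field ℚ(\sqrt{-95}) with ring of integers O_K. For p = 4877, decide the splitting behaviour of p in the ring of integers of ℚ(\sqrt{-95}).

-95 mod 4 = 1, hence disc K = -95 and O_K = ℤ[(1+√-95)/2].
4877 ∤ -95, so 4877 is unramified.
(-95/4877) = 4782^2438 mod 4877 = 1, giving Legendre symbol 1.
Legendre symbol 1 ⇒ 4877 is split.

split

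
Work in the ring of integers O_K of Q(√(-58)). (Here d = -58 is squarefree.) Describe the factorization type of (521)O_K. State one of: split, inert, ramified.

-58 mod 4 = 2, hence disc K = 4·(-58) = -232 and O_K = ℤ[√-58].
521 ∤ -232, so 521 is unramified.
Euler's criterion: (-58)^260 mod 521 = 1. Thus (-58|521) = 1.
Legendre symbol 1 ⇒ 521 is split.

split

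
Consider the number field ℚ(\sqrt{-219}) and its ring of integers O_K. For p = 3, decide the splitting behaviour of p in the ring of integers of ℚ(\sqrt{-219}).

-219 mod 4 = 1, hence disc K = -219 and O_K = ℤ[(1+√-219)/2].
disc(K) = -219 = 3·(-73), so p = 3 is ramified.

p ramifies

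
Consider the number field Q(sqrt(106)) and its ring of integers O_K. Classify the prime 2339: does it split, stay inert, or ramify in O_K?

106 mod 4 = 2, hence disc K = 4·106 = 424 and O_K = ℤ[√106].
disc(K) = 424 is not divisible by 2339; 2339 is unramified.
Euler's criterion: 106^1169 mod 2339 = 2338. Thus (106|2339) = -1.
d is a non-residue mod p, hence 2339 remains inert in O_K.

inert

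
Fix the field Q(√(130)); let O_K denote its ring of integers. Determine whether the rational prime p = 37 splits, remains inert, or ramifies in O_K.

Since 130 ≢ 1 mod 4, the ring of integers is ℤ[√130] with discriminant 4·130 = 520.
Since gcd(37, 520) = 1 the prime 37 does not ramify.
Compute (130/37) via Euler: 19^((37-1)/2) mod 37 = 36, so (130/37) = -1.
Legendre symbol -1 ⇒ 37 is inert.

p is inert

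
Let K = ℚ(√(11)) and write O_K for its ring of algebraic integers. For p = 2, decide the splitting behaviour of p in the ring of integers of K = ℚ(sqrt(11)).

2 is ramified

Since 11 ≢ 1 mod 4, the ring of integers is ℤ[√11] with discriminant 4·11 = 44.
Ramification test: 2 | 44. The prime 2 ramifies in K.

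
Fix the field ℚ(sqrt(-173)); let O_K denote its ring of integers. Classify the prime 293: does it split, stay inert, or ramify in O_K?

remains prime (inert)

d = -173 ≡ 3 (mod 4), so O_K = ℤ[√-173] and disc(K) = 4d = -692.
disc(K) = -692 is not divisible by 293; 293 is unramified.
(-173/293) = 120^146 mod 293 = 292, giving Legendre symbol -1.
Legendre symbol -1 ⇒ 293 is inert.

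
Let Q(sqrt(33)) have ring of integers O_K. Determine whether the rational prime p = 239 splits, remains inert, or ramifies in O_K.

split — (239) = 𝔭₁𝔭₂ with 𝔭₁ ≠ 𝔭₂

Since 33 ≡ 1 mod 4, the ring of integers is ℤ[(1+√33)/2] with discriminant 33.
Since gcd(239, 33) = 1 the prime 239 does not ramify.
Euler's criterion: 33^119 mod 239 = 1. Thus (33|239) = 1.
(33/239) = 1, so 239 splits.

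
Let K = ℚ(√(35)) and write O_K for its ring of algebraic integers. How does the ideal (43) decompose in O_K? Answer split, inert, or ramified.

split

d = 35 ≡ 3 (mod 4), so O_K = ℤ[√35] and disc(K) = 4d = 140.
Since gcd(43, 140) = 1 the prime 43 does not ramify.
Legendre symbol by Euler's criterion: (35/43) ≡ 35^21 ≡ 1 (mod 43), i.e. (35/43) = 1.
Legendre symbol 1 ⇒ 43 is split.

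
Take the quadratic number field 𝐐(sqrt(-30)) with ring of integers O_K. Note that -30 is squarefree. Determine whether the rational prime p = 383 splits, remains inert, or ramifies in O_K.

-30 mod 4 = 2, hence disc K = 4·(-30) = -120 and O_K = ℤ[√-30].
Since gcd(383, -120) = 1 the prime 383 does not ramify.
Compute (-30/383) via Euler: 353^((383-1)/2) mod 383 = 1, so (-30/383) = 1.
(-30/383) = 1, so 383 splits.

splits completely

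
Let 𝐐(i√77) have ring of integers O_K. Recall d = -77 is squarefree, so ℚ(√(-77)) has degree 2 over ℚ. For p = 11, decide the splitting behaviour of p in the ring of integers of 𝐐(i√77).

d = -77 ≡ 3 (mod 4), so O_K = ℤ[√-77] and disc(K) = 4d = -308.
11 divides disc(K) = -308, so 11 ramifies.

ramified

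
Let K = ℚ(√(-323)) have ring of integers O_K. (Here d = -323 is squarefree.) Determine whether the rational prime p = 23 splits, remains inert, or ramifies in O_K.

Since -323 ≡ 1 mod 4, the ring of integers is ℤ[(1+√-323)/2] with discriminant -323.
23 ∤ -323, so 23 is unramified.
(-323/23) = 22^11 mod 23 = 22, giving Legendre symbol -1.
d is a non-residue mod p, hence 23 remains inert in O_K.

inert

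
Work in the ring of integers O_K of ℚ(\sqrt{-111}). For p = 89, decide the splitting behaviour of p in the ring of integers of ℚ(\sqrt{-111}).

splits completely

d = -111 ≡ 1 (mod 4), so O_K = ℤ[(1+√-111)/2] and disc(K) = d = -111.
Since gcd(89, -111) = 1 the prime 89 does not ramify.
Euler's criterion: (-111)^44 mod 89 = 1. Thus (-111|89) = 1.
(-111/89) = 1, so 89 splits.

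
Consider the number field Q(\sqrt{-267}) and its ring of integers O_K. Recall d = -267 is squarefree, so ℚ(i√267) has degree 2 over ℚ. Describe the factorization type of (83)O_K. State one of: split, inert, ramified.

d = -267 ≡ 1 (mod 4), so O_K = ℤ[(1+√-267)/2] and disc(K) = d = -267.
83 ∤ -267, so 83 is unramified.
(-267/83) = 65^41 mod 83 = 1, giving Legendre symbol 1.
d is a quadratic residue mod p, hence 83 splits in O_K.

split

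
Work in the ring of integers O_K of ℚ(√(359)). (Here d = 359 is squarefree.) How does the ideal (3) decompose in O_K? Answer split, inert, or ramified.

359 mod 4 = 3, hence disc K = 4·359 = 1436 and O_K = ℤ[√359].
3 ∤ 1436, so 3 is unramified.
(359/3) = 2^1 mod 3 = 2, giving Legendre symbol -1.
d is a non-residue mod p, hence 3 remains inert in O_K.

p is inert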